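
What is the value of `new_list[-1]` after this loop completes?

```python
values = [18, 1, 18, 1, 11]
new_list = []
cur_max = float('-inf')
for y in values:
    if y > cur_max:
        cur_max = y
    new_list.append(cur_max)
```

Running max ends at 18
`new_list` takes the values: [] → [18] → [18, 18] → [18, 18, 18] → [18, 18, 18, 18] → [18, 18, 18, 18, 18]
So `new_list[-1]` = 18

Answer: 18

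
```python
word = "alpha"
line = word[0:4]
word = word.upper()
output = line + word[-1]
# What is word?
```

Trace:
`word = "alpha"` → word = 'alpha'
`line = word[0:4]` → line = 'alph'
`word = word.upper()` → word = 'ALPHA'
`output = line + word[-1]` → output = 'alphA'
So word = 'ALPHA'

Answer: 'ALPHA'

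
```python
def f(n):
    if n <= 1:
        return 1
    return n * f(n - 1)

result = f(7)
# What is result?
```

f(7) = 7 * 6 * 5 * 4 * 3 * 2 * 1 = 5040

Answer: 5040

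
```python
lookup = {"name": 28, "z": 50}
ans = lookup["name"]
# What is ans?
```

Trace:
`lookup = {"name": 28, "z": 50}` → lookup = {'name': 28, 'z': 50}
`ans = lookup["name"]` → ans = 28
So ans = 28

Answer: 28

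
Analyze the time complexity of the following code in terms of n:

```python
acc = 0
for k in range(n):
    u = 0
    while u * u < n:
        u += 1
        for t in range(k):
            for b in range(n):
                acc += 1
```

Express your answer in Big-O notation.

Each loop level contributes: n × √n × n × n. Multiplying the contributions gives O(n^3√n).

Answer: O(n^3√n)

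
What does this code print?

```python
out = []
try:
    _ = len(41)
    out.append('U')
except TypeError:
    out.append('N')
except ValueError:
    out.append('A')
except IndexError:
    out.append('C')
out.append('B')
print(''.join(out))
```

Execution trace: 'N' (except TypeError) → 'B' (after the try/except). Output: NB

Answer: NB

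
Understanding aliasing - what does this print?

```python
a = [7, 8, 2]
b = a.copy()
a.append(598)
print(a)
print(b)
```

Key concept: list.copy() creates independent copy.
Step by step:
`a = [7, 8, 2]` → a = [7, 8, 2]
`b = a.copy()` → b = [7, 8, 2]
`a.append(598)` → a = [7, 8, 2, 598]
`print(a)` → prints [7, 8, 2, 598]
`print(b)` → prints [7, 8, 2]

Answer:
[7, 8, 2, 598]
[7, 8, 2]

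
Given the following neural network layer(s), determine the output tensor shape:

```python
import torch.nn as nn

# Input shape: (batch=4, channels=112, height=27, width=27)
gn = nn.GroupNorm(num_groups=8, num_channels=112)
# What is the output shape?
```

Input: (4, 112, 27, 27) -> Output: (4, 112, 27, 27)

Answer: (4, 112, 27, 27)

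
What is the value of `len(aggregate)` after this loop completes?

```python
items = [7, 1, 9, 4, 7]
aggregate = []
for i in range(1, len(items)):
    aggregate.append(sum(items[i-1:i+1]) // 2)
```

Number of 2-element averages
`aggregate` takes the values: [] → [4] → [4, 5] → [4, 5, 6] → [4, 5, 6, 5]
So `len(aggregate)` = 4

Answer: 4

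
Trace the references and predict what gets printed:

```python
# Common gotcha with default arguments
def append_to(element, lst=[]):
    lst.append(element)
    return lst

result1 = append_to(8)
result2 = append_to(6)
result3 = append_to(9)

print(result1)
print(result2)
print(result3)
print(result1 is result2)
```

Key concept: mutable default argument gotcha.
Step by step:
`result1 = append_to(8)` → result1 = [8]
`result2 = append_to(6)` → result1 = [8, 6] (same object as result2); result2 = [8, 6] (same object as result1)
`result3 = append_to(9)` → result1 = [8, 6, 9] (same object as result2, result3); result2 = [8, 6, 9] (same object as result1, result3); result3 = [8, 6, 9] (same object as result1, result2)
`print(result1)` → prints [8, 6, 9]
`print(result2)` → prints [8, 6, 9]
`print(result3)` → prints [8, 6, 9]
`print(result1 is result2)` → prints True

Answer:
[8, 6, 9]
[8, 6, 9]
[8, 6, 9]
True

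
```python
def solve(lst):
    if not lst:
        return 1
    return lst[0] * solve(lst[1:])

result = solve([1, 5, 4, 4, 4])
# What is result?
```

Product over [1, 5, 4, 4, 4] = 1 * 5 * 4 * 4 * 4 = 320

Answer: 320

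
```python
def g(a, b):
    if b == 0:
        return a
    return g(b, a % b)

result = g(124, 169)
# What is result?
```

g(124, 169) -> g(169, 124) -> g(124, 45) -> g(45, 34) -> g(34, 11) -> g(11, 1) -> g(1, 0) -> 1

Answer: 1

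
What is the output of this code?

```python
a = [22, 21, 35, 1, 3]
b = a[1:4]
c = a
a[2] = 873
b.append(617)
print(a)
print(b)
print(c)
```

Key concept: slice vs alias.
Step by step:
`a = [22, 21, 35, 1, 3]` → a = [22, 21, 35, 1, 3]
`b = a[1:4]` → b = [21, 35, 1]
`c = a` → c = [22, 21, 35, 1, 3] (same object as a)
`a[2] = 873` → a = [22, 21, 873, 1, 3] (same object as c); c = [22, 21, 873, 1, 3] (same object as a)
`b.append(617)` → b = [21, 35, 1, 617]
`print(a)` → prints [22, 21, 873, 1, 3]
`print(b)` → prints [21, 35, 1, 617]
`print(c)` → prints [22, 21, 873, 1, 3]

Answer:
[22, 21, 873, 1, 3]
[21, 35, 1, 617]
[22, 21, 873, 1, 3]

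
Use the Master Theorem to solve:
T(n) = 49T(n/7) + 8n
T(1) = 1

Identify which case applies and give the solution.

a=49, b=7, f(n)=8n. log_7(49) = 2. Since c=1 < 2, Case 1 applies: T(n) = Θ(n^log_b(a)) = O(n^2).

Answer: O(n^2) - Case 1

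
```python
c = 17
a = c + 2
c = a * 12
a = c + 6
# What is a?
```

Trace:
`c = 17` → c = 17
`a = c + 2` → a = 19
`c = a * 12` → c = 228
`a = c + 6` → a = 234
So a = 234

Answer: 234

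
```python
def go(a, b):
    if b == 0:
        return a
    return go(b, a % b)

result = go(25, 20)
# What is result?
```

go(25, 20) -> go(20, 5) -> go(5, 0) -> 5

Answer: 5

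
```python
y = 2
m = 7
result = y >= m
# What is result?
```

Trace:
`y = 2` → y = 2
`m = 7` → m = 7
`result = y >= m` → result = False
So result = False

Answer: False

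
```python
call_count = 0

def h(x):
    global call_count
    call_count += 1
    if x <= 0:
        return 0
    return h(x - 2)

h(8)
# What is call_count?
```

Linear recursion stepping by 2: 5 calls from x=8 down to ≤0.

Answer: 5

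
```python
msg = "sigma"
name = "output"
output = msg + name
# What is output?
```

Trace:
`msg = "sigma"` → msg = 'sigma'
`name = "output"` → name = 'output'
`output = msg + name` → output = 'sigmaoutput'
So output = 'sigmaoutput'

Answer: 'sigmaoutput'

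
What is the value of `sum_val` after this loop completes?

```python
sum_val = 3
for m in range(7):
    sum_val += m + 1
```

Start at 3, add 1 to 7 = 31
`sum_val` takes the values: 3 → 4 → 6 → 9 → 13 → 18 → 24 → 31

Answer: 31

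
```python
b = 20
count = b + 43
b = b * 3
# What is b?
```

Trace:
`b = 20` → b = 20
`count = b + 43` → count = 63
`b = b * 3` → b = 60
So b = 60

Answer: 60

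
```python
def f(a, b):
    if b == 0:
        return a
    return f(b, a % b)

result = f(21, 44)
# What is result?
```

f(21, 44) -> f(44, 21) -> f(21, 2) -> f(2, 1) -> f(1, 0) -> 1

Answer: 1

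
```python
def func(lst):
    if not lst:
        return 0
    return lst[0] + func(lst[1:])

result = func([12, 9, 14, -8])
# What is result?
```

12 + 9 + 14 + (-8) + 0 = 27

Answer: 27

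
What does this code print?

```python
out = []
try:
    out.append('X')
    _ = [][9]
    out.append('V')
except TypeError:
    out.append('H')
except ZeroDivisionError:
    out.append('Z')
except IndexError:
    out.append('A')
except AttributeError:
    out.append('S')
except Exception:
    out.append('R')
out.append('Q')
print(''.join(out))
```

Execution trace: 'X' (try body) → 'A' (except IndexError) → 'Q' (after the try/except). Output: XAQ

Answer: XAQ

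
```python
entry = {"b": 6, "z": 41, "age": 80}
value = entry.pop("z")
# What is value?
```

Trace:
`entry = {"b": 6, "z": 41, "age": 80}` → entry = {'b': 6, 'z': 41, 'age': 80}
`value = entry.pop("z")` → entry = {'b': 6, 'age': 80}; value = 41
So value = 41

Answer: 41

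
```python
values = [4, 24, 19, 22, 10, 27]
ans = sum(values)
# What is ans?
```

Trace:
`values = [4, 24, 19, 22, 10, 27]` → values = [4, 24, 19, 22, 10, 27]
`ans = sum(values)` → ans = 106
So ans = 106

Answer: 106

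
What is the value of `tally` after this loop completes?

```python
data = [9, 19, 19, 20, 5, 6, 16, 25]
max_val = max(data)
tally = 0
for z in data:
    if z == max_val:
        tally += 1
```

Count of max value 25 in [9, 19, 19, 20, 5, 6, 16, 25]
`tally` takes the values: 0 → 1

Answer: 1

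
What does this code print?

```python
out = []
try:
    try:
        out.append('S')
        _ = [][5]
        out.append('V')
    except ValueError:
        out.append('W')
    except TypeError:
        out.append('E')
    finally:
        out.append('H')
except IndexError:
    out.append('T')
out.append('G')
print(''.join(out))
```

Execution trace: 'S' (inner try body) → 'H' (inner finally) → 'T' (outer except IndexError) → 'G' (after the try/except). Output: SHTG

Answer: SHTG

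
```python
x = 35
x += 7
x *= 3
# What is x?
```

Trace:
`x = 35` → x = 35
`x += 7` → x = 42
`x *= 3` → x = 126
So x = 126

Answer: 126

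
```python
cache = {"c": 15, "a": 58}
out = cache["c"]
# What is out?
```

Trace:
`cache = {"c": 15, "a": 58}` → cache = {'c': 15, 'a': 58}
`out = cache["c"]` → out = 15
So out = 15

Answer: 15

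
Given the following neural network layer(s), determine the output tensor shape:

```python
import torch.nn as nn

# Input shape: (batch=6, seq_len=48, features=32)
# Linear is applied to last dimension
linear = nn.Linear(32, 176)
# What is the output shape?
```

Input: (6, 48, 32) -> Output: (6, 48, 176)

Answer: (6, 48, 176)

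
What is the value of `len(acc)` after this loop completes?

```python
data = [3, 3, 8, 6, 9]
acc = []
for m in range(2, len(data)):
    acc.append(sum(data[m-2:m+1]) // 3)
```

Number of 3-element averages
`acc` takes the values: [] → [4] → [4, 5] → [4, 5, 7]
So `len(acc)` = 3

Answer: 3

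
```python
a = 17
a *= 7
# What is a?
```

Trace:
`a = 17` → a = 17
`a *= 7` → a = 119
So a = 119

Answer: 119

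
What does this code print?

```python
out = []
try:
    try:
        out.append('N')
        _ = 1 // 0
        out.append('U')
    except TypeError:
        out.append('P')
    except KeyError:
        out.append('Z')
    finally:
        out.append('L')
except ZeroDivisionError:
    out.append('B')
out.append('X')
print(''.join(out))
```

Execution trace: 'N' (try body) → 'L' (finally) → 'B' (outer except ZeroDivisionError) → 'X' (after the try/except). Output: NLBX

Answer: NLBX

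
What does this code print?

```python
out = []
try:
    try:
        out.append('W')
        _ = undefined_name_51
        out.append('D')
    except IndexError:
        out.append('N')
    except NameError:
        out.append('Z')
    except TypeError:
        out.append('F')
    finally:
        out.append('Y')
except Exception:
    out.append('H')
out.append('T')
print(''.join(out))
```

Execution trace: 'W' (inner try body) → 'Z' (inner except NameError) → 'Y' (inner finally) → 'T' (after the try/except). Output: WZYT

Answer: WZYT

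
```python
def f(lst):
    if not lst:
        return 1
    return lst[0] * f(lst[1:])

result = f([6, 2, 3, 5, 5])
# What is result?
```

Product over [6, 2, 3, 5, 5] = 6 * 2 * 3 * 5 * 5 = 900

Answer: 900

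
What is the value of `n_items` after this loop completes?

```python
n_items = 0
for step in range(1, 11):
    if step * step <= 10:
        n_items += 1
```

Count numbers where step² ≤ 10
`n_items` takes the values: 0 → 1 → 2 → 3

Answer: 3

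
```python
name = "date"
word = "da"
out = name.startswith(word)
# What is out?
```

Trace:
`name = "date"` → name = 'date'
`word = "da"` → word = 'da'
`out = name.startswith(word)` → out = True
So out = True

Answer: True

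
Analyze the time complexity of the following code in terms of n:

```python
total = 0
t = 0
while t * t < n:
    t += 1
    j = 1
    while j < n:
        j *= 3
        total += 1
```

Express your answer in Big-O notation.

Each loop level contributes: √n × log n. Multiplying the contributions gives O(√n log n).

Answer: O(√n log n)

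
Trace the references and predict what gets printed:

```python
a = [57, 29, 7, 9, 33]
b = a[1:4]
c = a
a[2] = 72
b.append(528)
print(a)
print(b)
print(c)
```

Key concept: slice vs alias.
Step by step:
`a = [57, 29, 7, 9, 33]` → a = [57, 29, 7, 9, 33]
`b = a[1:4]` → b = [29, 7, 9]
`c = a` → c = [57, 29, 7, 9, 33] (same object as a)
`a[2] = 72` → a = [57, 29, 72, 9, 33] (same object as c); c = [57, 29, 72, 9, 33] (same object as a)
`b.append(528)` → b = [29, 7, 9, 528]
`print(a)` → prints [57, 29, 72, 9, 33]
`print(b)` → prints [29, 7, 9, 528]
`print(c)` → prints [57, 29, 72, 9, 33]

Answer:
[57, 29, 72, 9, 33]
[29, 7, 9, 528]
[57, 29, 72, 9, 33]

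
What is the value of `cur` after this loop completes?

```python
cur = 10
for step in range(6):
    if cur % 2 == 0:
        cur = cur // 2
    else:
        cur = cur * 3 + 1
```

Collatz-style transformation from 10
`cur` takes the values: 10 → 5 → 16 → 8 → 4 → 2 → 1

Answer: 1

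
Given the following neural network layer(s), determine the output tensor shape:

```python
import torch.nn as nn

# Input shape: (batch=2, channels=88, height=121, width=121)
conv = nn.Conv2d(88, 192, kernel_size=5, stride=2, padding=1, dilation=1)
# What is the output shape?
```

Input: (2, 88, 121, 121) -> Output: (2, 192, 60, 60)

Answer: (2, 192, 60, 60)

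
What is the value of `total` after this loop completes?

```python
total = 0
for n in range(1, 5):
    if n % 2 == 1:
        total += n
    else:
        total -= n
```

Add odd, subtract even
`total` takes the values: 0 → 1 → -1 → 2 → -2

Answer: -2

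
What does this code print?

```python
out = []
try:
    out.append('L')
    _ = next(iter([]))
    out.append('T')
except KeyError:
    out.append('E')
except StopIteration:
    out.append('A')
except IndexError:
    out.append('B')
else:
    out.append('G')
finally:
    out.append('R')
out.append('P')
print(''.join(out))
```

Execution trace: 'L' (try body) → 'A' (except StopIteration) → 'R' (finally) → 'P' (after the try/except). Output: LARP

Answer: LARP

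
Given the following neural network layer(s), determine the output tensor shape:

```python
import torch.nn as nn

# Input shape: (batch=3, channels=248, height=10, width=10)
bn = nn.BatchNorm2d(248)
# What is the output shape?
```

Input: (3, 248, 10, 10) -> Output: (3, 248, 10, 10)

Answer: (3, 248, 10, 10)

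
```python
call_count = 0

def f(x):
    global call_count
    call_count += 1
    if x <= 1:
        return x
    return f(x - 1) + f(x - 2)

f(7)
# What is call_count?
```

Calls(x) = 1 + Calls(x-1) + Calls(x-2); Calls(0)=Calls(1)=1. For x=7 this gives 41.

Answer: 41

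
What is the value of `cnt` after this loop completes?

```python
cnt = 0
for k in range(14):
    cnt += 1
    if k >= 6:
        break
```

Loop breaks when k reaches 6, cnt is 7
`cnt` takes the values: 0 → 1 → 2 → 3 → 4 → 5 → 6 → 7

Answer: 7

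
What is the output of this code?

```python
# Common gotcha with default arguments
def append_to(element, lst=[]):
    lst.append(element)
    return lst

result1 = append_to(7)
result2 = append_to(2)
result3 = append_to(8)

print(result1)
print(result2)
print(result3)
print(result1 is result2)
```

Key concept: mutable default argument gotcha.
Step by step:
`result1 = append_to(7)` → result1 = [7]
`result2 = append_to(2)` → result1 = [7, 2] (same object as result2); result2 = [7, 2] (same object as result1)
`result3 = append_to(8)` → result1 = [7, 2, 8] (same object as result2, result3); result2 = [7, 2, 8] (same object as result1, result3); result3 = [7, 2, 8] (same object as result1, result2)
`print(result1)` → prints [7, 2, 8]
`print(result2)` → prints [7, 2, 8]
`print(result3)` → prints [7, 2, 8]
`print(result1 is result2)` → prints True

Answer:
[7, 2, 8]
[7, 2, 8]
[7, 2, 8]
True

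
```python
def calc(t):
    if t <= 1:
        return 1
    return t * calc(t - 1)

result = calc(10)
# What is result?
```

calc(10) = 10 * 9 * 8 * 7 * 6 * 5 * 4 * 3 * 2 * 1 = 3628800

Answer: 3628800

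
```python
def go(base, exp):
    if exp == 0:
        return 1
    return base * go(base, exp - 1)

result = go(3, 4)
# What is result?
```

go(3, 4) = 3 * 3 * 3 * 3 = 81

Answer: 81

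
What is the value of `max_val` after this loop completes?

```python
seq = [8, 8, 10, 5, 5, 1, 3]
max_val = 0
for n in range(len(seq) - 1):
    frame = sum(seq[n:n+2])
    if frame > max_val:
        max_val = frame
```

Max sum of 2-element window in [8, 8, 10, 5, 5, 1, 3]
`max_val` takes the values: 0 → 16 → 18

Answer: 18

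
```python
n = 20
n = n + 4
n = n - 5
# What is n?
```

Trace:
`n = 20` → n = 20
`n = n + 4` → n = 24
`n = n - 5` → n = 19
So n = 19

Answer: 19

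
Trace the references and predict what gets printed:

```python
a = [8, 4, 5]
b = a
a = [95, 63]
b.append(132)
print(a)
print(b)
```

Key concept: rebinding vs mutation: a is rebound to a new list, b still points at the original.
Step by step:
`a = [8, 4, 5]` → a = [8, 4, 5]
`b = a` → b = [8, 4, 5] (same object as a)
`a = [95, 63]` → a = [95, 63]
`b.append(132)` → b = [8, 4, 5, 132]
`print(a)` → prints [95, 63]
`print(b)` → prints [8, 4, 5, 132]

Answer:
[95, 63]
[8, 4, 5, 132]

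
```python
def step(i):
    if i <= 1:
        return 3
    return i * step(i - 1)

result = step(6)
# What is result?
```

step(6) = 6 * 5 * 4 * 3 * 2 * 3 = 2160

Answer: 2160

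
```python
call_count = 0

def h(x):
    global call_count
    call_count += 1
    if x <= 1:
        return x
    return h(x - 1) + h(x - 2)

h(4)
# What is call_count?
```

Calls(x) = 1 + Calls(x-1) + Calls(x-2); Calls(0)=Calls(1)=1. For x=4 this gives 9.

Answer: 9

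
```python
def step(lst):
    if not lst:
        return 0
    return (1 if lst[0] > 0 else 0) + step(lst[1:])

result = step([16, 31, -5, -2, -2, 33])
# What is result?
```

Count of positive elements in [16, 31, -5, -2, -2, 33] = 3

Answer: 3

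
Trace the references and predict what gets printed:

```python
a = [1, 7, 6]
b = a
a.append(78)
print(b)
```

Key concept: basic list aliasing.
Step by step:
`a = [1, 7, 6]` → a = [1, 7, 6]
`b = a` → b = [1, 7, 6] (same object as a)
`a.append(78)` → a = [1, 7, 6, 78] (same object as b); b = [1, 7, 6, 78] (same object as a)
`print(b)` → prints [1, 7, 6, 78]

Answer: [1, 7, 6, 78]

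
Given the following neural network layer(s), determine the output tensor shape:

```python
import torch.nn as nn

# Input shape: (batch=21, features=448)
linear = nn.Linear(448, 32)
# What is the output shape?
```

Input: (21, 448) -> Output: (21, 32)

Answer: (21, 32)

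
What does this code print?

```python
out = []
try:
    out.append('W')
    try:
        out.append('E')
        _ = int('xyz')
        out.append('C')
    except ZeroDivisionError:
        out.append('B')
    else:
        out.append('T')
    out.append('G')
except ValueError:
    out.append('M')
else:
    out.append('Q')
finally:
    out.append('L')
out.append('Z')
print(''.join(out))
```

Execution trace: 'W' (try body) → 'E' (inner try body) → 'M' (except ValueError) → 'L' (finally) → 'Z' (after the try/except). Output: WEMLZ

Answer: WEMLZ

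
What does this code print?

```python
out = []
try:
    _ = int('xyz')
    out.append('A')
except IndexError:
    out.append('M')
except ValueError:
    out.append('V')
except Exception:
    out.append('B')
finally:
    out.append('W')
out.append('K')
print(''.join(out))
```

Execution trace: 'V' (except ValueError) → 'W' (finally) → 'K' (after the try/except). Output: VWK

Answer: VWK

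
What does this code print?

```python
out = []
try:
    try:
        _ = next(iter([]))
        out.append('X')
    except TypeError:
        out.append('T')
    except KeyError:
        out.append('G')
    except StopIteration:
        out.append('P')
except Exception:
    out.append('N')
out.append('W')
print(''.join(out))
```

Execution trace: 'P' (inner except StopIteration) → 'W' (after the try/except). Output: PW

Answer: PW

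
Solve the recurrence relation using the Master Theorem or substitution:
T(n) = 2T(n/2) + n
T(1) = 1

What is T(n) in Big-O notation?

By Master Theorem: a=2, b=2, f(n)=n. Since log_2(2) = 1 and f(n) = Θ(n^1), Case 2 applies. T(n) = O(n log n).

Answer: O(n log n)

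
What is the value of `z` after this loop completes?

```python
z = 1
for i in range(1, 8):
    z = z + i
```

Start at 1, add 1 through 7
`z` takes the values: 1 → 2 → 4 → 7 → 11 → 16 → 22 → 29

Answer: 29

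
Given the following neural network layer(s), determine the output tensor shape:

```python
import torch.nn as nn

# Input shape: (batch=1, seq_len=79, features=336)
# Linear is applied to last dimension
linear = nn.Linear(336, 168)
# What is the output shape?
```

Input: (1, 79, 336) -> Output: (1, 79, 168)

Answer: (1, 79, 168)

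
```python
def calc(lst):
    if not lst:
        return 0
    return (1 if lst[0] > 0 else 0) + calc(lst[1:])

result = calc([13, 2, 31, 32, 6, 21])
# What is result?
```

Count of positive elements in [13, 2, 31, 32, 6, 21] = 6

Answer: 6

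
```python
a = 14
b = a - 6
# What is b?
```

Trace:
`a = 14` → a = 14
`b = a - 6` → b = 8
So b = 8

Answer: 8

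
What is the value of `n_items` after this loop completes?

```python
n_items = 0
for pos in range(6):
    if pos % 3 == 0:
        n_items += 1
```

Count numbers divisible by 3 in range(6)
`n_items` takes the values: 0 → 1 → 2

Answer: 2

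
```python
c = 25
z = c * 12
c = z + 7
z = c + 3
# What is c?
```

Trace:
`c = 25` → c = 25
`z = c * 12` → z = 300
`c = z + 7` → c = 307
`z = c + 3` → z = 310
So c = 307

Answer: 307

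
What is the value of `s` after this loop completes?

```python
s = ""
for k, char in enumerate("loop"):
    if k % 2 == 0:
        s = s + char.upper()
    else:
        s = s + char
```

Uppercase even positions in 'loop'
`s` takes the values: "" → "L" → "Lo" → "LoO" → "LoOp"

Answer: "LoOp"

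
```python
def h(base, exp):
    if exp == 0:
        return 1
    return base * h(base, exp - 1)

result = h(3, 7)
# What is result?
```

h(3, 7) = 3 * 3 * 3 * 3 * 3 * 3 * 3 = 2187

Answer: 2187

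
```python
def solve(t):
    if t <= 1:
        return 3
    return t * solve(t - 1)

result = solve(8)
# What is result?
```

solve(8) = 8 * 7 * 6 * 5 * 4 * 3 * 2 * 3 = 120960

Answer: 120960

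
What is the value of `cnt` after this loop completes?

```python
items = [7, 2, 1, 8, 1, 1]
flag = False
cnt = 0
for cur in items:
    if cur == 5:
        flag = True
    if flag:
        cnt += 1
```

Count elements after first 5 in [7, 2, 1, 8, 1, 1]
`cnt` takes the values: 0

Answer: 0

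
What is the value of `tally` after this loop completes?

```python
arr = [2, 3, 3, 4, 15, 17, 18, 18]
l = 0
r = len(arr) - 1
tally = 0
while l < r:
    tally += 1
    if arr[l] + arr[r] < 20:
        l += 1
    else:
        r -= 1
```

Steps to find pair summing to 20
`tally` takes the values: 0 → 1 → 2 → 3 → 4 → 5 → 6 → 7

Answer: 7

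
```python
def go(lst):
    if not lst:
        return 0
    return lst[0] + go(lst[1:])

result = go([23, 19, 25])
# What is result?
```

23 + 19 + 25 + 0 = 67

Answer: 67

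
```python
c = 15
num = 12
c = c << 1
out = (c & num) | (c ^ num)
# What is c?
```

Trace:
`c = 15` → c = 15
`num = 12` → num = 12
`c = c << 1` → c = 30
`out = (c & num) | (c ^ num)` → out = 30
So c = 30

Answer: 30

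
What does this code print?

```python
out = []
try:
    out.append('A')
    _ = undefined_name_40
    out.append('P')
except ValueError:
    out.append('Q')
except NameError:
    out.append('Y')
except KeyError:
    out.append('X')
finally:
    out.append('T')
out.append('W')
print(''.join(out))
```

Execution trace: 'A' (try body) → 'Y' (except NameError) → 'T' (finally) → 'W' (after the try/except). Output: AYTW

Answer: AYTW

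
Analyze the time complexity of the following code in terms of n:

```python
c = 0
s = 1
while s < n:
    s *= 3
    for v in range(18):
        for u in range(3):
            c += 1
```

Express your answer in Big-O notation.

Each loop level contributes: log n × 1 × 1. Multiplying the contributions gives O(log n).

Answer: O(log n)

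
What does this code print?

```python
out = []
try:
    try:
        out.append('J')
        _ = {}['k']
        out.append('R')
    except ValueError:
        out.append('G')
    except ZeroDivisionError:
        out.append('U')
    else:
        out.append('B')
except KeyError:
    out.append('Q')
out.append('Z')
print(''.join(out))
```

Execution trace: 'J' (inner try body) → 'Q' (outer except KeyError) → 'Z' (after the try/except). Output: JQZ

Answer: JQZ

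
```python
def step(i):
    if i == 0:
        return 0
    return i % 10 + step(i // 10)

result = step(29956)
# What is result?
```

Sum of digits of 29956: 6 + 5 + 9 + 9 + 2 = 31

Answer: 31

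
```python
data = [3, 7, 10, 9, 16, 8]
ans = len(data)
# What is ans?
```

Trace:
`data = [3, 7, 10, 9, 16, 8]` → data = [3, 7, 10, 9, 16, 8]
`ans = len(data)` → ans = 6
So ans = 6

Answer: 6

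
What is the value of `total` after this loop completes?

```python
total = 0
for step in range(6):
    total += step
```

Sum of 0 to 5 = 15
`total` takes the values: 0 → 1 → 3 → 6 → 10 → 15

Answer: 15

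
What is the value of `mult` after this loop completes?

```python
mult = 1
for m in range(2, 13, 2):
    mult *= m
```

Product of even numbers 2 to 12
`mult` takes the values: 1 → 2 → 8 → 48 → 384 → 3840 → 46080

Answer: 46080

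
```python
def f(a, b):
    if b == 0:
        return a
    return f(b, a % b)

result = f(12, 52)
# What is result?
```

f(12, 52) -> f(52, 12) -> f(12, 4) -> f(4, 0) -> 4

Answer: 4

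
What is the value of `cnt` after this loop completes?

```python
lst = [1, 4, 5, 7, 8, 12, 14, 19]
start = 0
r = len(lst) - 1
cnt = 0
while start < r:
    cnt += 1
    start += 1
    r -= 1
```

Iterations until pointers meet (list length 8)
`cnt` takes the values: 0 → 1 → 2 → 3 → 4

Answer: 4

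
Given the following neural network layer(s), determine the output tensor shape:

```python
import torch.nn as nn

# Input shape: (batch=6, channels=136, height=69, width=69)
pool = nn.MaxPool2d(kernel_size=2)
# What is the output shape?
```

Input: (6, 136, 69, 69) -> Output: (6, 136, 34, 34)

Answer: (6, 136, 34, 34)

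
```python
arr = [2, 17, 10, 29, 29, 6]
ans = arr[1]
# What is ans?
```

Trace:
`arr = [2, 17, 10, 29, 29, 6]` → arr = [2, 17, 10, 29, 29, 6]
`ans = arr[1]` → ans = 17
So ans = 17

Answer: 17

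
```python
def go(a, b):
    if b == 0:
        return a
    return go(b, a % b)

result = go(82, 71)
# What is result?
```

go(82, 71) -> go(71, 11) -> go(11, 5) -> go(5, 1) -> go(1, 0) -> 1

Answer: 1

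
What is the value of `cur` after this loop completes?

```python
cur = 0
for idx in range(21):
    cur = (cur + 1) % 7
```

Increment mod 7, 21 times = 0
`cur` takes the values: 0 → 1 → 2 → 3 → 4 → 5 → 6 → 0 → 1 → 2 → 3 → 4 → 5 → 6 → 0 → 1 → 2 → 3 → 4 → 5 → 6 → 0

Answer: 0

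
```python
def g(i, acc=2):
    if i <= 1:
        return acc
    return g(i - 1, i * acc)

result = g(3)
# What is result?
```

Accumulator trace (n, acc): (3, 2) -> (2, 6) -> (1, 12) -> return 12

Answer: 12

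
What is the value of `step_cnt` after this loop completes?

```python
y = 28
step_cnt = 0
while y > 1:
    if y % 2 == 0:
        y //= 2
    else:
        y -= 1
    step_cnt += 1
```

Steps to reduce 28 to 1
`step_cnt` takes the values: 0 → 1 → 2 → 3 → 4 → 5 → 6

Answer: 6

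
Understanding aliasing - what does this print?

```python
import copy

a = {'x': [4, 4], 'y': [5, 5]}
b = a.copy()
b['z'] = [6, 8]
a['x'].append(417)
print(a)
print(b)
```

Key concept: shallow copy of dict with mutable values.
Step by step:
`a = {'x': [4, 4], 'y': [5, 5]}` → a = {'x': [4, 4], 'y': [5, 5]}
`b = a.copy()` → b = {'x': [4, 4], 'y': [5, 5]}
`b['z'] = [6, 8]` → b = {'x': [4, 4], 'y': [5, 5], 'z': [6, 8]}
`a['x'].append(417)` → a = {'x': [4, 4, 417], 'y': [5, 5]}; b = {'x': [4, 4, 417], 'y': [5, 5], 'z': [6, 8]}
`print(a)` → prints {'x': [4, 4, 417], 'y': [5, 5]}
`print(b)` → prints {'x': [4, 4, 417], 'y': [5, 5], 'z': [6, 8]}

Answer:
{'x': [4, 4, 417], 'y': [5, 5]}
{'x': [4, 4, 417], 'y': [5, 5], 'z': [6, 8]}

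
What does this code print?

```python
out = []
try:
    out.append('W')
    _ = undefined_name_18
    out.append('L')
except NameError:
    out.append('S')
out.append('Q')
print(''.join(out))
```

Execution trace: 'W' (try body) → 'S' (except NameError) → 'Q' (after the try/except). Output: WSQ

Answer: WSQ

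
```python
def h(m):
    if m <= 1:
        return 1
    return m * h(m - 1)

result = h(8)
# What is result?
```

h(8) = 8 * 7 * 6 * 5 * 4 * 3 * 2 * 1 = 40320

Answer: 40320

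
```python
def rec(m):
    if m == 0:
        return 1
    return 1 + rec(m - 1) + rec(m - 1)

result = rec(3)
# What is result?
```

rec(m) = 1 + 2·rec(m-1), rec(0)=1. Closed form: (1+1)·2^3 - 1 = 15.

Answer: 15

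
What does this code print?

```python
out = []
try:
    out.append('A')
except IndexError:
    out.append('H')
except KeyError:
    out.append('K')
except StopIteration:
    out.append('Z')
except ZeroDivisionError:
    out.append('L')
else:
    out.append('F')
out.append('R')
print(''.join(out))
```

Execution trace: 'A' (try body, no exception) → 'F' (else) → 'R' (after the try/except). Output: AFR

Answer: AFR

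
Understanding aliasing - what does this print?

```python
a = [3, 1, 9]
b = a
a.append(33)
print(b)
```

Key concept: basic list aliasing.
Step by step:
`a = [3, 1, 9]` → a = [3, 1, 9]
`b = a` → b = [3, 1, 9] (same object as a)
`a.append(33)` → a = [3, 1, 9, 33] (same object as b); b = [3, 1, 9, 33] (same object as a)
`print(b)` → prints [3, 1, 9, 33]

Answer: [3, 1, 9, 33]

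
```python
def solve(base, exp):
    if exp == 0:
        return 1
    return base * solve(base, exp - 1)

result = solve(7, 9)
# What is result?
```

solve(7, 9) = 7 * 7 * 7 * 7 * 7 * 7 * 7 * 7 * 7 = 40353607

Answer: 40353607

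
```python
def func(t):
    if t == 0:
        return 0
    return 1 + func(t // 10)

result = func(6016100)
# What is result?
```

Count of digits of 6016100: 7

Answer: 7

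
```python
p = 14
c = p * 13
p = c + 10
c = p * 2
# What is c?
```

Trace:
`p = 14` → p = 14
`c = p * 13` → c = 182
`p = c + 10` → p = 192
`c = p * 2` → c = 384
So c = 384

Answer: 384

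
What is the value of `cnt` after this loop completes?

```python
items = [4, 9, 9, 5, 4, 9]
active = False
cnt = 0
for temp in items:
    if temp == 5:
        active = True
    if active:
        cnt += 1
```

Count elements after first 5 in [4, 9, 9, 5, 4, 9]
`cnt` takes the values: 0 → 1 → 2 → 3

Answer: 3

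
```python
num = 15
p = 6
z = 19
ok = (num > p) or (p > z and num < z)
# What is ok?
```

Trace:
`num = 15` → num = 15
`p = 6` → p = 6
`z = 19` → z = 19
`ok = (num > p) or (p > z and num < z)` → ok = True
So ok = True

Answer: True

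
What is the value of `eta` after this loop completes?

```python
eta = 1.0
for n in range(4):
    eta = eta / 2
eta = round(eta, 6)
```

Halving LR 4 times: 1 / 2^4
`eta` takes the values: 1.0 → 0.5 → 0.25 → 0.125 → 0.0625

Answer: 0.0625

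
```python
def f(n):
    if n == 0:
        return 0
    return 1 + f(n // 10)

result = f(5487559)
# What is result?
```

Count of digits of 5487559: 7

Answer: 7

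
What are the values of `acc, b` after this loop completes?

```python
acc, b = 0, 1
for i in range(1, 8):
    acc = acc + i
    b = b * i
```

Sum and factorial of 1 to 7
`acc, b` takes the values: (0, 1) → (1, 1) → (3, 1) → (3, 2) → (6, 2) → (6, 6) → (10, 6) → (10, 24) → (15, 24) → (15, 120) → (21, 120) → (21, 720) → (28, 720) → (28, 5040)

Answer: 28, 5040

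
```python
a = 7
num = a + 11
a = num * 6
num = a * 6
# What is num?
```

Trace:
`a = 7` → a = 7
`num = a + 11` → num = 18
`a = num * 6` → a = 108
`num = a * 6` → num = 648
So num = 648

Answer: 648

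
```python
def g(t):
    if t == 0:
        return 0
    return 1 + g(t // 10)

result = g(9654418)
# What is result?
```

Count of digits of 9654418: 7

Answer: 7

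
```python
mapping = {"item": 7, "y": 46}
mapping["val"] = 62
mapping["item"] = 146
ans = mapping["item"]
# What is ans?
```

Trace:
`mapping = {"item": 7, "y": 46}` → mapping = {'item': 7, 'y': 46}
`mapping["val"] = 62` → mapping = {'item': 7, 'y': 46, 'val': 62}
`mapping["item"] = 146` → mapping = {'item': 146, 'y': 46, 'val': 62}
`ans = mapping["item"]` → ans = 146
So ans = 146

Answer: 146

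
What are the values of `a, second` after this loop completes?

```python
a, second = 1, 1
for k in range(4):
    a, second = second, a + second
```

Fibonacci: after 4 iterations
`a, second` takes the values: (1, 1) → (1, 2) → (2, 3) → (3, 5) → (5, 8)

Answer: 5, 8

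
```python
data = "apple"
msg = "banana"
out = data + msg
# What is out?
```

Trace:
`data = "apple"` → data = 'apple'
`msg = "banana"` → msg = 'banana'
`out = data + msg` → out = 'applebanana'
So out = 'applebanana'

Answer: 'applebanana'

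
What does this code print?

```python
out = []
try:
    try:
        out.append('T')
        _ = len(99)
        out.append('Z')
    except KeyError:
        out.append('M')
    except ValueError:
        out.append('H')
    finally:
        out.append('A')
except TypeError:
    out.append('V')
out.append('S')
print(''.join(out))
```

Execution trace: 'T' (try body) → 'A' (finally) → 'V' (outer except TypeError) → 'S' (after the try/except). Output: TAVS

Answer: TAVS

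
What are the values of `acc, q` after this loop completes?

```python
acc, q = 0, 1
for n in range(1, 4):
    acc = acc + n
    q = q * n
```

Sum and factorial of 1 to 3
`acc, q` takes the values: (0, 1) → (1, 1) → (3, 1) → (3, 2) → (6, 2) → (6, 6)

Answer: 6, 6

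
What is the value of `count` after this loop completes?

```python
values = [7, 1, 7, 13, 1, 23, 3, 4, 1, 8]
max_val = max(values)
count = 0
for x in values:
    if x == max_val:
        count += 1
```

Count of max value 23 in [7, 1, 7, 13, 1, 23, 3, 4, 1, 8]
`count` takes the values: 0 → 1

Answer: 1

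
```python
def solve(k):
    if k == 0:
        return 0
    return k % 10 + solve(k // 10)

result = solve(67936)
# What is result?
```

Sum of digits of 67936: 6 + 3 + 9 + 7 + 6 = 31

Answer: 31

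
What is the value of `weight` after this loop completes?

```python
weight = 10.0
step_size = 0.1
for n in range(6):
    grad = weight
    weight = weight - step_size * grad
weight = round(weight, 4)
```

Gradient descent: w = 10.0 * (1 - 0.1)^6
`weight` takes the values: 10.0 → 9.0 → 8.1 → 7.29 → 6.561 → 5.9049 → 5.31441 → 5.3144

Answer: 5.3144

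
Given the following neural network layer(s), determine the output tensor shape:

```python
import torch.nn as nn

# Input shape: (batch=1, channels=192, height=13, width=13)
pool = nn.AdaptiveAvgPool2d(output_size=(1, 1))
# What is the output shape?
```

Input: (1, 192, 13, 13) -> Output: (1, 192, 1, 1)

Answer: (1, 192, 1, 1)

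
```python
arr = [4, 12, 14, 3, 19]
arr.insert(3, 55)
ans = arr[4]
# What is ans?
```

Trace:
`arr = [4, 12, 14, 3, 19]` → arr = [4, 12, 14, 3, 19]
`arr.insert(3, 55)` → arr = [4, 12, 14, 55, 3, 19]
`ans = arr[4]` → ans = 3
So ans = 3

Answer: 3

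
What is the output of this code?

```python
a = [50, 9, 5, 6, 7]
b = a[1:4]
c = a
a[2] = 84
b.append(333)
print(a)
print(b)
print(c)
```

Key concept: slice vs alias.
Step by step:
`a = [50, 9, 5, 6, 7]` → a = [50, 9, 5, 6, 7]
`b = a[1:4]` → b = [9, 5, 6]
`c = a` → c = [50, 9, 5, 6, 7] (same object as a)
`a[2] = 84` → a = [50, 9, 84, 6, 7] (same object as c); c = [50, 9, 84, 6, 7] (same object as a)
`b.append(333)` → b = [9, 5, 6, 333]
`print(a)` → prints [50, 9, 84, 6, 7]
`print(b)` → prints [9, 5, 6, 333]
`print(c)` → prints [50, 9, 84, 6, 7]

Answer:
[50, 9, 84, 6, 7]
[9, 5, 6, 333]
[50, 9, 84, 6, 7]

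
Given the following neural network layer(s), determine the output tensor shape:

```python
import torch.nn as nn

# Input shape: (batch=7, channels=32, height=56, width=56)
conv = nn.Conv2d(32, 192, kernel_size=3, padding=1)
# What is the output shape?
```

Input: (7, 32, 56, 56) -> Output: (7, 192, 56, 56)

Answer: (7, 192, 56, 56)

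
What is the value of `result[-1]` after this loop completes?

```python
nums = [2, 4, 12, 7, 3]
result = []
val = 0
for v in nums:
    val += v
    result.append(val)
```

Cumulative sum ends at 28
`result` takes the values: [] → [2] → [2, 6] → [2, 6, 18] → [2, 6, 18, 25] → [2, 6, 18, 25, 28]
So `result[-1]` = 28

Answer: 28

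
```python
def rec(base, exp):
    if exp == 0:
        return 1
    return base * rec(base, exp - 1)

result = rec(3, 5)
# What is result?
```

rec(3, 5) = 3 * 3 * 3 * 3 * 3 = 243

Answer: 243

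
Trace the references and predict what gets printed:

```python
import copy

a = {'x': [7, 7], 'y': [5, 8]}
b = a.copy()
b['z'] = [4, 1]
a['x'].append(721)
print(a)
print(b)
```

Key concept: shallow copy of dict with mutable values.
Step by step:
`a = {'x': [7, 7], 'y': [5, 8]}` → a = {'x': [7, 7], 'y': [5, 8]}
`b = a.copy()` → b = {'x': [7, 7], 'y': [5, 8]}
`b['z'] = [4, 1]` → b = {'x': [7, 7], 'y': [5, 8], 'z': [4, 1]}
`a['x'].append(721)` → a = {'x': [7, 7, 721], 'y': [5, 8]}; b = {'x': [7, 7, 721], 'y': [5, 8], 'z': [4, 1]}
`print(a)` → prints {'x': [7, 7, 721], 'y': [5, 8]}
`print(b)` → prints {'x': [7, 7, 721], 'y': [5, 8], 'z': [4, 1]}

Answer:
{'x': [7, 7, 721], 'y': [5, 8]}
{'x': [7, 7, 721], 'y': [5, 8], 'z': [4, 1]}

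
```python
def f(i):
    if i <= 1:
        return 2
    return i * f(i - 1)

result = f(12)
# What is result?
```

f(12) = 12 * 11 * 10 * 9 * 8 * 7 * 6 * 5 * 4 * 3 * 2 * 2 = 958003200

Answer: 958003200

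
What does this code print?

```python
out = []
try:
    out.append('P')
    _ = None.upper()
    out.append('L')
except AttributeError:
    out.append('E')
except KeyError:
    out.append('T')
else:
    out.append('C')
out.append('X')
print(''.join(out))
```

Execution trace: 'P' (try body) → 'E' (except AttributeError) → 'X' (after the try/except). Output: PEX

Answer: PEX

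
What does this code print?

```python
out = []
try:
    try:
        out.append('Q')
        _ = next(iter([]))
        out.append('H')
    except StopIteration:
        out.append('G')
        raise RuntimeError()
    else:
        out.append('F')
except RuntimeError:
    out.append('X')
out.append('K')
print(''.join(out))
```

Execution trace: 'Q' (inner try body) → 'G' (inner except StopIteration) → 'X' (outer except RuntimeError) → 'K' (after the try/except). Output: QGXK

Answer: QGXK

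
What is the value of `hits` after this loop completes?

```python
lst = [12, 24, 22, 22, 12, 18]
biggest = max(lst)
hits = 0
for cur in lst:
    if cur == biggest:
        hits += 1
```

Count of max value 24 in [12, 24, 22, 22, 12, 18]
`hits` takes the values: 0 → 1

Answer: 1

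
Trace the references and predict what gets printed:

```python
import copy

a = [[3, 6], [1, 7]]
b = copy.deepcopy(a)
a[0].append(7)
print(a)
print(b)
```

Key concept: deep copy is fully independent.
Step by step:
`a = [[3, 6], [1, 7]]` → a = [[3, 6], [1, 7]]
`b = copy.deepcopy(a)` → b = [[3, 6], [1, 7]]
`a[0].append(7)` → a = [[3, 6, 7], [1, 7]]
`print(a)` → prints [[3, 6, 7], [1, 7]]
`print(b)` → prints [[3, 6], [1, 7]]

Answer:
[[3, 6, 7], [1, 7]]
[[3, 6], [1, 7]]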